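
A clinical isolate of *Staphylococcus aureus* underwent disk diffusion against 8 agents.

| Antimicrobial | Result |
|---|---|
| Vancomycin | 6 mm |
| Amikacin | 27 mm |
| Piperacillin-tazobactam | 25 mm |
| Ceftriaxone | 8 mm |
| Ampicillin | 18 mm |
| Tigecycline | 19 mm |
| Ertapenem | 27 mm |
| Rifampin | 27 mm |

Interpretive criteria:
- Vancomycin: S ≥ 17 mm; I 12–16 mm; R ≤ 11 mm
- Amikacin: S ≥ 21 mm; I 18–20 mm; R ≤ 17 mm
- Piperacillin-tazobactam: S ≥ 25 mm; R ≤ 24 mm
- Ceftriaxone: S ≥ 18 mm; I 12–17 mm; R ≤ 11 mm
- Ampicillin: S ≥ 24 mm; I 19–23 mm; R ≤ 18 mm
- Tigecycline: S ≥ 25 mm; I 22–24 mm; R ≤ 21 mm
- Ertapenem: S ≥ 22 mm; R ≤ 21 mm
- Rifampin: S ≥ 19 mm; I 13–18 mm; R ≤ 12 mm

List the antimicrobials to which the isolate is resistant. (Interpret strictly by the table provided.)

vancomycin, ceftriaxone, ampicillin, tigecycline

Vancomycin 6 mm: ≤ 11 mm — Resistant
Amikacin: 27 mm is ≥ 21 mm → susceptible
Piperacillin-tazobactam (25 mm) ≥ 25 mm — S
Ceftriaxone: 8 mm is ≤ 11 mm — Resistant
Ampicillin: 18 mm is ≤ 18 mm → resistant
Tigecycline: 19 mm is ≤ 21 mm — Resistant
Ertapenem (27 mm) ≥ 22 mm — S
Rifampin (27 mm) ≥ 19 mm — Susceptible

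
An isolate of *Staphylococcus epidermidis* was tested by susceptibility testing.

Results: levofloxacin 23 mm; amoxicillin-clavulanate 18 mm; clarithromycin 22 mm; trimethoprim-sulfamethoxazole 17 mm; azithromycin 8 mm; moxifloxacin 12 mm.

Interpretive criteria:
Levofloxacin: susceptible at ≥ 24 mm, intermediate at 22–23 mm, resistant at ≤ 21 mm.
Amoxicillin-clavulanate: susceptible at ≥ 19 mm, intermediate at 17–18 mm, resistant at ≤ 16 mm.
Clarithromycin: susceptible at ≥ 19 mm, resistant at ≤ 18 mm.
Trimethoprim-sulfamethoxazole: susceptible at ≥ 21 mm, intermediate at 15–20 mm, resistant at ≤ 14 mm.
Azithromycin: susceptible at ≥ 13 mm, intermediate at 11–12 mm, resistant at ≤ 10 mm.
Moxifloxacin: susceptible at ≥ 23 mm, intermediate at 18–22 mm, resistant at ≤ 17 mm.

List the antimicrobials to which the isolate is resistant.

Levofloxacin (23 mm) in 22–23 mm ⇒ Intermediate
Amoxicillin-clavulanate (18 mm) in 17–18 mm — intermediate
Clarithromycin (22 mm) ≥ 19 mm → Susceptible
Trimethoprim-sulfamethoxazole: 17 mm is in 15–20 mm ⇒ I
Azithromycin 8 mm: ≤ 10 mm ⇒ R
Moxifloxacin: 12 mm is ≤ 17 mm — Resistant

azithromycin, moxifloxacin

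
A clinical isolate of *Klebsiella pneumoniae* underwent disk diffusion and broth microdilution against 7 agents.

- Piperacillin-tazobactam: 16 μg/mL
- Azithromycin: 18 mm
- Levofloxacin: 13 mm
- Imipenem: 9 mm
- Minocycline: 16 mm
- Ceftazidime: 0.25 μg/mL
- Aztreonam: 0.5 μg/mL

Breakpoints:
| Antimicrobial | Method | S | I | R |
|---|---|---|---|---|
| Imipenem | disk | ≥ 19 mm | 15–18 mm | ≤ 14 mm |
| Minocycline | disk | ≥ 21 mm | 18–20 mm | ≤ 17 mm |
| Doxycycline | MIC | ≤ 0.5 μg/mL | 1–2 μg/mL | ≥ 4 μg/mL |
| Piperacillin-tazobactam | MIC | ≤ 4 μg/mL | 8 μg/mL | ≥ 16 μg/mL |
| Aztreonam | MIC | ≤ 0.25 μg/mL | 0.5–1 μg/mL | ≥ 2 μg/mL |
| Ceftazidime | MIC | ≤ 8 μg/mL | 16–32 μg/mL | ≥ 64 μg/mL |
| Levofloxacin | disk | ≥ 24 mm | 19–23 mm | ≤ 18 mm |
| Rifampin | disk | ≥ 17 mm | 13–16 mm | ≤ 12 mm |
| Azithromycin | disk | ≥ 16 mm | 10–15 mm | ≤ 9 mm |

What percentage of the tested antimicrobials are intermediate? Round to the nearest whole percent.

Piperacillin-tazobactam (16 μg/mL) ≥ 16 μg/mL — Resistant
Azithromycin: 18 mm is ≥ 16 mm ⇒ susceptible
Levofloxacin: 13 mm is ≤ 18 mm ⇒ resistant
Imipenem (9 mm) ≤ 14 mm — Resistant
Minocycline 16 mm: ≤ 17 mm ⇒ Resistant
Ceftazidime: 0.25 μg/mL is ≤ 8 μg/mL ⇒ Susceptible
Aztreonam: 0.5 μg/mL is in 0.5–1 μg/mL — intermediate
Intermediate: 1/7

14%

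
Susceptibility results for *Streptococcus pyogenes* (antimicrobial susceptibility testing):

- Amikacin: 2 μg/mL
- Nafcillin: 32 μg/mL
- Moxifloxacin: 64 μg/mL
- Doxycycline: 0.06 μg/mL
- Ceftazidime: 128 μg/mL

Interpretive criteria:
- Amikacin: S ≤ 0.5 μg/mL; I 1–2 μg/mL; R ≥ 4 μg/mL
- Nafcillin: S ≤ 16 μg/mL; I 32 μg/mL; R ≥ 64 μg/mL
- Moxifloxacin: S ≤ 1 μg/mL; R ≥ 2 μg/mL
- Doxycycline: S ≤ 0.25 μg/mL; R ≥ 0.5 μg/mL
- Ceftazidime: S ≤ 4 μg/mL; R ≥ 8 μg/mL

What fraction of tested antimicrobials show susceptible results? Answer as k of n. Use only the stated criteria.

1 of 5

Amikacin 2 μg/mL: in 1–2 μg/mL — intermediate
Nafcillin (32 μg/mL) = 32 μg/mL ⇒ Intermediate
Moxifloxacin 64 μg/mL: ≥ 2 μg/mL → resistant
Doxycycline 0.06 μg/mL: ≤ 0.25 μg/mL → Susceptible
Ceftazidime 128 μg/mL: ≥ 8 μg/mL ⇒ R
Susceptible: 1/5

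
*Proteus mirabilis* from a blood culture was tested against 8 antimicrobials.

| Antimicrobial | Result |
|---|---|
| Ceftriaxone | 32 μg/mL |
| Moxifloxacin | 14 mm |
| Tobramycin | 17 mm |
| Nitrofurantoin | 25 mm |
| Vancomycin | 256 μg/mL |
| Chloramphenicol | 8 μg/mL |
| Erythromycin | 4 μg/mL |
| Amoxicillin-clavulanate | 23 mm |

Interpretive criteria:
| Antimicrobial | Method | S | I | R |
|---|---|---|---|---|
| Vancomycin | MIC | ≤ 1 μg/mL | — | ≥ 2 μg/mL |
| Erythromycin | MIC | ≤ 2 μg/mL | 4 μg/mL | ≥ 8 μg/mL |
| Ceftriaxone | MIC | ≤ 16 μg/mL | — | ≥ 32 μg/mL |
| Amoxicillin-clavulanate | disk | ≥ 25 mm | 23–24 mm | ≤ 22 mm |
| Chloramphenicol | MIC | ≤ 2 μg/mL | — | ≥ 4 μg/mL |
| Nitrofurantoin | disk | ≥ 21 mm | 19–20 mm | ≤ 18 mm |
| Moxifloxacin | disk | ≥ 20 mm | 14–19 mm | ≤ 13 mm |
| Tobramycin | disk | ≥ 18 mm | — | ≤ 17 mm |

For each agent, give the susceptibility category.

R, I, R, S, R, R, I, I

Ceftriaxone: 32 μg/mL is ≥ 32 μg/mL ⇒ R
Moxifloxacin: 14 mm is in 14–19 mm ⇒ I
Tobramycin 17 mm: ≤ 17 mm → Resistant
Nitrofurantoin (25 mm) ≥ 21 mm — Susceptible
Vancomycin 256 μg/mL: ≥ 2 μg/mL — R
Chloramphenicol (8 μg/mL) ≥ 4 μg/mL — Resistant
Erythromycin 4 μg/mL: = 4 μg/mL ⇒ I
Amoxicillin-clavulanate: 23 mm is in 23–24 mm — intermediate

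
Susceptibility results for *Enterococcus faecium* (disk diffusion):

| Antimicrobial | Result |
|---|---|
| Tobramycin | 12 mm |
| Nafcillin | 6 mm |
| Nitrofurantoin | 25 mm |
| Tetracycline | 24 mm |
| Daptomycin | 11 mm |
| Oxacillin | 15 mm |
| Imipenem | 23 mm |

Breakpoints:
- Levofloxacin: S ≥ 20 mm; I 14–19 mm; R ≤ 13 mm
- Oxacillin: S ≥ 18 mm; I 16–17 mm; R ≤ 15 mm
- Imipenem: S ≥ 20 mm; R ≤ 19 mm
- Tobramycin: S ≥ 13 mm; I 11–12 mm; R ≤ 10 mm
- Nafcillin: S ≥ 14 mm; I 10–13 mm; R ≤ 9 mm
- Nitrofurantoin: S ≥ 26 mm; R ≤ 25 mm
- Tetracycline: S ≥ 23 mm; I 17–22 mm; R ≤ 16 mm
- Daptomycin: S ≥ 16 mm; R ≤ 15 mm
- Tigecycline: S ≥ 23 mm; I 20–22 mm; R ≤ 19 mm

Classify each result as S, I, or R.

I, R, R, S, R, R, S

Tobramycin: 12 mm is in 11–12 mm → intermediate
Nafcillin (6 mm) ≤ 9 mm ⇒ Resistant
Nitrofurantoin: 25 mm is ≤ 25 mm ⇒ R
Tetracycline: 24 mm is ≥ 23 mm — susceptible
Daptomycin (11 mm) ≤ 15 mm ⇒ resistant
Oxacillin 15 mm: ≤ 15 mm → Resistant
Imipenem 23 mm: ≥ 20 mm — Susceptible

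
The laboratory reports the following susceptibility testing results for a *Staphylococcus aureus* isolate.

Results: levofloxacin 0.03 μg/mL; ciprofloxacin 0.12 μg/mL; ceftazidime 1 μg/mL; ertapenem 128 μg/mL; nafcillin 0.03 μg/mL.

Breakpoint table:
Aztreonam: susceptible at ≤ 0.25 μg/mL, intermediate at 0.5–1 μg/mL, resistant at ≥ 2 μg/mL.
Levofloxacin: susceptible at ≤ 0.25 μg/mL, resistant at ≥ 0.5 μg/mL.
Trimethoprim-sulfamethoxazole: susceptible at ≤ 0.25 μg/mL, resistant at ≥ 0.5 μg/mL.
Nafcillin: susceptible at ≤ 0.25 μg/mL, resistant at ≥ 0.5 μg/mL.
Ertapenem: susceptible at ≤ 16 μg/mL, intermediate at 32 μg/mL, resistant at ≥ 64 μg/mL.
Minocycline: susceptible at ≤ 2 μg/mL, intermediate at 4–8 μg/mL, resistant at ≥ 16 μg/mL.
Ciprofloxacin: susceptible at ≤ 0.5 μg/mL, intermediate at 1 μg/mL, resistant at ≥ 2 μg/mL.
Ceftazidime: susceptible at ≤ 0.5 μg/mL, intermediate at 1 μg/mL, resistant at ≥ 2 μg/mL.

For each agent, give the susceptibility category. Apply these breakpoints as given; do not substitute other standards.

Levofloxacin (0.03 μg/mL) ≤ 0.25 μg/mL → Susceptible
Ciprofloxacin 0.12 μg/mL: ≤ 0.5 μg/mL ⇒ susceptible
Ceftazidime (1 μg/mL) = 1 μg/mL — intermediate
Ertapenem (128 μg/mL) ≥ 64 μg/mL → Resistant
Nafcillin 0.03 μg/mL: ≤ 0.25 μg/mL → Susceptible

S, S, I, R, S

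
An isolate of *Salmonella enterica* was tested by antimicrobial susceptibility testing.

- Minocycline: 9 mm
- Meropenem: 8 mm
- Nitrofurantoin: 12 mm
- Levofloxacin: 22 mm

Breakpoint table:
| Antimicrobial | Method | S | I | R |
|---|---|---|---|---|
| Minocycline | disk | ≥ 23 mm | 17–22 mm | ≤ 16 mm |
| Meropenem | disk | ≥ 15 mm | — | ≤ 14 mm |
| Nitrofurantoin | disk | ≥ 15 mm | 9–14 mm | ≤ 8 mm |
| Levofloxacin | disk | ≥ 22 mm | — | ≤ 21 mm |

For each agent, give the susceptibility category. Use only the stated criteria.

R, R, I, S

Minocycline: 9 mm is ≤ 16 mm → Resistant
Meropenem 8 mm: ≤ 14 mm → R
Nitrofurantoin 12 mm: in 9–14 mm → Intermediate
Levofloxacin (22 mm) ≥ 22 mm → Susceptible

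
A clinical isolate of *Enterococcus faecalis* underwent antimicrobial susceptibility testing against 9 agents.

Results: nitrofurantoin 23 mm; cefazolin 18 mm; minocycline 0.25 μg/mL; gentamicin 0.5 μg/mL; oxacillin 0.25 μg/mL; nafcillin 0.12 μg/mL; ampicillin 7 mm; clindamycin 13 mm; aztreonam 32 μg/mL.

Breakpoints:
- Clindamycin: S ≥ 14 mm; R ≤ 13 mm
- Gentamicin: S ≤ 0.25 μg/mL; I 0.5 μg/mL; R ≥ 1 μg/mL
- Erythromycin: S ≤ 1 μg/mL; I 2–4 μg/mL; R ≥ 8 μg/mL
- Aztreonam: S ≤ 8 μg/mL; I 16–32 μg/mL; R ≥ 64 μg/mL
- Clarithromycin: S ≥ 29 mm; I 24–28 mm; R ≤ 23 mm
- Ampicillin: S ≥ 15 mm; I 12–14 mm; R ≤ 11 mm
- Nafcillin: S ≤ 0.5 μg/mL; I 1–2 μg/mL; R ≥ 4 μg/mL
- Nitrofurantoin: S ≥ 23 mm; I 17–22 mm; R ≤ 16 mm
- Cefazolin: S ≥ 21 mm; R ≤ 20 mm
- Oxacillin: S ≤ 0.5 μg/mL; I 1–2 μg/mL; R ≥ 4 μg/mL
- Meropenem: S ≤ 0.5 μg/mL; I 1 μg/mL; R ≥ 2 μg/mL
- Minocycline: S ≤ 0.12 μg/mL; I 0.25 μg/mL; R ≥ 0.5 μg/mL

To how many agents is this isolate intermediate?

Nitrofurantoin: 23 mm is ≥ 23 mm ⇒ Susceptible
Cefazolin (18 mm) ≤ 20 mm → R
Minocycline: 0.25 μg/mL is = 0.25 μg/mL ⇒ intermediate
Gentamicin (0.5 μg/mL) = 0.5 μg/mL — I
Oxacillin: 0.25 μg/mL is ≤ 0.5 μg/mL → susceptible
Nafcillin (0.12 μg/mL) ≤ 0.5 μg/mL ⇒ S
Ampicillin: 7 mm is ≤ 11 mm ⇒ resistant
Clindamycin: 13 mm is ≤ 13 mm — resistant
Aztreonam (32 μg/mL) in 16–32 μg/mL ⇒ I
Intermediate: 3

3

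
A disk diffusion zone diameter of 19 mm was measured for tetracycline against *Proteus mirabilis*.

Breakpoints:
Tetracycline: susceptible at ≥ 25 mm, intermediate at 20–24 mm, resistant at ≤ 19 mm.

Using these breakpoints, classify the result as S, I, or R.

R

Tetracycline: 19 mm is ≤ 19 mm ⇒ Resistant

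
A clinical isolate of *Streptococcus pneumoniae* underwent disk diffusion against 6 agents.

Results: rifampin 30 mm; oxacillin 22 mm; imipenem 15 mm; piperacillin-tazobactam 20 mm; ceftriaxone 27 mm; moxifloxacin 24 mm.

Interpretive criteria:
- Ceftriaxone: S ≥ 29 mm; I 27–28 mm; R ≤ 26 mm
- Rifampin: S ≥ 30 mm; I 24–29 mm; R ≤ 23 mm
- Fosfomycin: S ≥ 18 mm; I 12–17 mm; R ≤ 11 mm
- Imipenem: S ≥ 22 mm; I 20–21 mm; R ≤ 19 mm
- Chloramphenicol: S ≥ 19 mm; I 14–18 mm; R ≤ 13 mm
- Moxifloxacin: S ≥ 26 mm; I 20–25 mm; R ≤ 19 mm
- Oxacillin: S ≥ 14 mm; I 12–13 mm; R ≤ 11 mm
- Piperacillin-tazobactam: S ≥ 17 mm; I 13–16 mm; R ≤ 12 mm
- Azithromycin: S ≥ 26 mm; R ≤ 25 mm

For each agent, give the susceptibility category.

S, S, R, S, I, I

Rifampin: 30 mm is ≥ 30 mm → Susceptible
Oxacillin: 22 mm is ≥ 14 mm ⇒ S
Imipenem: 15 mm is ≤ 19 mm → Resistant
Piperacillin-tazobactam 20 mm: ≥ 17 mm — susceptible
Ceftriaxone (27 mm) in 27–28 mm → intermediate
Moxifloxacin: 24 mm is in 20–25 mm → Intermediate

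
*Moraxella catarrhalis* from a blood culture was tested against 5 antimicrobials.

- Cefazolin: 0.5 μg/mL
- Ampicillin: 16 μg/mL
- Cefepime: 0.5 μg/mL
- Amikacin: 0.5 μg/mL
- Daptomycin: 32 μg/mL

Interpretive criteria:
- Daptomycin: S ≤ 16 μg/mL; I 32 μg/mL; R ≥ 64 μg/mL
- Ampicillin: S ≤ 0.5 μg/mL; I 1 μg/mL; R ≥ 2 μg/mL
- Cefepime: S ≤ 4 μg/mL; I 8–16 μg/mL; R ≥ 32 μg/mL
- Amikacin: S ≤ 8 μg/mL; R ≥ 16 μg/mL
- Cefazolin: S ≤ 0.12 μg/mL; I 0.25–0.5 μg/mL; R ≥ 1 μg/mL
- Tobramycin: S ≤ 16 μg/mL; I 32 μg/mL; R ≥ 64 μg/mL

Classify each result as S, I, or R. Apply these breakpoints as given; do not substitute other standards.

Cefazolin (0.5 μg/mL) in 0.25–0.5 μg/mL → Intermediate
Ampicillin (16 μg/mL) ≥ 2 μg/mL — Resistant
Cefepime 0.5 μg/mL: ≤ 4 μg/mL → S
Amikacin (0.5 μg/mL) ≤ 8 μg/mL → S
Daptomycin (32 μg/mL) = 32 μg/mL → I

I, R, S, S, I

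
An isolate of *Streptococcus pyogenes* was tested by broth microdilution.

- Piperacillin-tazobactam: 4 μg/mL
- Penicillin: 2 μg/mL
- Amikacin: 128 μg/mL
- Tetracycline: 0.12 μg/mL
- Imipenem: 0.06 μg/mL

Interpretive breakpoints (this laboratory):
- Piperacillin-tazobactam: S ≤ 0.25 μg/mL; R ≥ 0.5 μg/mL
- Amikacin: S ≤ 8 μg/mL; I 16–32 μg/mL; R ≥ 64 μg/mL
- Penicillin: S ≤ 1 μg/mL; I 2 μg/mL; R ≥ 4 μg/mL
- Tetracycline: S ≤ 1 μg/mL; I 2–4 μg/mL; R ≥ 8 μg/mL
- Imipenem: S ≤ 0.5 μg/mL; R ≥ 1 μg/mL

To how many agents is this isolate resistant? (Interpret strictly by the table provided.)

2

Piperacillin-tazobactam: 4 μg/mL is ≥ 0.5 μg/mL ⇒ resistant
Penicillin 2 μg/mL: = 2 μg/mL → I
Amikacin 128 μg/mL: ≥ 64 μg/mL ⇒ Resistant
Tetracycline (0.12 μg/mL) ≤ 1 μg/mL — Susceptible
Imipenem: 0.06 μg/mL is ≤ 0.5 μg/mL ⇒ Susceptible
Resistant: 2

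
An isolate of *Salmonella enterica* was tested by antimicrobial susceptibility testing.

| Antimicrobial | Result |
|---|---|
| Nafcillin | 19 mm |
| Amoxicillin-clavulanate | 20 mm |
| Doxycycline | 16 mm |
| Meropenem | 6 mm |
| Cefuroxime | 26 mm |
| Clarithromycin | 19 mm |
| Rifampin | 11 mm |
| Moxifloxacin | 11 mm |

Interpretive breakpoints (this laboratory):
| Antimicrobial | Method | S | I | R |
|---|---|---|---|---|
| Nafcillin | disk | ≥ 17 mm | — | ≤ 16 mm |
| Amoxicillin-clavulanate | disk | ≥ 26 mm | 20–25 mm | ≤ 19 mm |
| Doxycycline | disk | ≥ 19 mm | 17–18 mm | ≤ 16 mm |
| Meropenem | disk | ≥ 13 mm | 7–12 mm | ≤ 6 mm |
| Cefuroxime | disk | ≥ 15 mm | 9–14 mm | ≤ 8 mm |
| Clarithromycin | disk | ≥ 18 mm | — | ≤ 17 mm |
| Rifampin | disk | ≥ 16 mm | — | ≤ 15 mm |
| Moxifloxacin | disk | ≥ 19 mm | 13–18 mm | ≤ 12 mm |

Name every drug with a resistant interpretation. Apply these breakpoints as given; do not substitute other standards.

doxycycline, meropenem, rifampin, moxifloxacin

Nafcillin 19 mm: ≥ 17 mm → S
Amoxicillin-clavulanate: 20 mm is in 20–25 mm → intermediate
Doxycycline: 16 mm is ≤ 16 mm → resistant
Meropenem (6 mm) ≤ 6 mm → Resistant
Cefuroxime (26 mm) ≥ 15 mm ⇒ Susceptible
Clarithromycin (19 mm) ≥ 18 mm — susceptible
Rifampin 11 mm: ≤ 15 mm → Resistant
Moxifloxacin: 11 mm is ≤ 12 mm → Resistant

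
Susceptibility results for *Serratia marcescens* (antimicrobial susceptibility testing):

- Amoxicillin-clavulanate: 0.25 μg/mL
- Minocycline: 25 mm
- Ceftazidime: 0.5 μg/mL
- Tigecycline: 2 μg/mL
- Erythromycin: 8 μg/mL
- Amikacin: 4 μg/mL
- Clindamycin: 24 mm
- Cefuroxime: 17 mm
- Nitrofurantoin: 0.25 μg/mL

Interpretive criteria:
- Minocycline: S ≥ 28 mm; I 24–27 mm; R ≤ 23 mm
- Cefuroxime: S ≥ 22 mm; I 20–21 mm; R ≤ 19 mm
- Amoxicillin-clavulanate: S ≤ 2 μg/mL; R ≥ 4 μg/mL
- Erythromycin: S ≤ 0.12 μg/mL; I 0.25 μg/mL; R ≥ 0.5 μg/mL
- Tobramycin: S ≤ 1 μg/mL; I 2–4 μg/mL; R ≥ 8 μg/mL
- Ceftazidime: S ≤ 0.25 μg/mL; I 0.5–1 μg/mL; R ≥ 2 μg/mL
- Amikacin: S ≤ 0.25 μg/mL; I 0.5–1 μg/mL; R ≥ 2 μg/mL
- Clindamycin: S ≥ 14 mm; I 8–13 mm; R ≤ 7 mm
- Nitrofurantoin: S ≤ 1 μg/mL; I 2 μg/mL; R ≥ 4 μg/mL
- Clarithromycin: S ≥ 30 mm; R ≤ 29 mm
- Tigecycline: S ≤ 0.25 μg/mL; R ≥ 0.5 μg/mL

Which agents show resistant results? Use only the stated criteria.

tigecycline, erythromycin, amikacin, cefuroxime

Amoxicillin-clavulanate 0.25 μg/mL: ≤ 2 μg/mL — Susceptible
Minocycline: 25 mm is in 24–27 mm — intermediate
Ceftazidime: 0.5 μg/mL is in 0.5–1 μg/mL — I
Tigecycline 2 μg/mL: ≥ 0.5 μg/mL ⇒ Resistant
Erythromycin 8 μg/mL: ≥ 0.5 μg/mL ⇒ resistant
Amikacin (4 μg/mL) ≥ 2 μg/mL — Resistant
Clindamycin: 24 mm is ≥ 14 mm ⇒ susceptible
Cefuroxime (17 mm) ≤ 19 mm — resistant
Nitrofurantoin: 0.25 μg/mL is ≤ 1 μg/mL — Susceptible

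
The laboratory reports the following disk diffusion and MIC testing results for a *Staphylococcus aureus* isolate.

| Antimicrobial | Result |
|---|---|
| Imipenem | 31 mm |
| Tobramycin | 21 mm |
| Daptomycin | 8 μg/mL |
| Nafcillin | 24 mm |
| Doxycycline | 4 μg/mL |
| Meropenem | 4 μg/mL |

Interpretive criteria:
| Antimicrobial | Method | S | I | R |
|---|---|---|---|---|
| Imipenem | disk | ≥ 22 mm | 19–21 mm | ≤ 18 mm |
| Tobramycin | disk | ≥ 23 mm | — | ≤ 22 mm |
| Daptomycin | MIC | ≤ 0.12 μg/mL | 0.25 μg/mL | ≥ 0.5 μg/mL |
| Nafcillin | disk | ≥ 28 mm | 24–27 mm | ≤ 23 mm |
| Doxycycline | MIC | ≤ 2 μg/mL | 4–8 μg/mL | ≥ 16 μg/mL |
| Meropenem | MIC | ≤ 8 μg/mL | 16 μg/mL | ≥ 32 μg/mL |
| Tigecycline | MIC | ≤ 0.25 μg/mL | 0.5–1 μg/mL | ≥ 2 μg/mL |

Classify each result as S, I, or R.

S, R, R, I, I, S

Imipenem (31 mm) ≥ 22 mm — Susceptible
Tobramycin 21 mm: ≤ 22 mm ⇒ Resistant
Daptomycin (8 μg/mL) ≥ 0.5 μg/mL → Resistant
Nafcillin (24 mm) in 24–27 mm → I
Doxycycline 4 μg/mL: in 4–8 μg/mL ⇒ I
Meropenem (4 μg/mL) ≤ 8 μg/mL — susceptible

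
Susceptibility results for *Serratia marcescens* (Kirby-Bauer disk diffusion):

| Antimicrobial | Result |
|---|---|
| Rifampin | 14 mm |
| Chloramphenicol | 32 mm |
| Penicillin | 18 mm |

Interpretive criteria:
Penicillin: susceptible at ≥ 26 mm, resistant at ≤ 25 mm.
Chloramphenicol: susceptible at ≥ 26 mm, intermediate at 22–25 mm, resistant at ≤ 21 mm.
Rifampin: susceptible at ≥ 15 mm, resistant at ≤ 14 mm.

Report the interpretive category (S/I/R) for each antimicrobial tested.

Rifampin: 14 mm is ≤ 14 mm — R
Chloramphenicol: 32 mm is ≥ 26 mm ⇒ susceptible
Penicillin (18 mm) ≤ 25 mm → Resistant

R, S, R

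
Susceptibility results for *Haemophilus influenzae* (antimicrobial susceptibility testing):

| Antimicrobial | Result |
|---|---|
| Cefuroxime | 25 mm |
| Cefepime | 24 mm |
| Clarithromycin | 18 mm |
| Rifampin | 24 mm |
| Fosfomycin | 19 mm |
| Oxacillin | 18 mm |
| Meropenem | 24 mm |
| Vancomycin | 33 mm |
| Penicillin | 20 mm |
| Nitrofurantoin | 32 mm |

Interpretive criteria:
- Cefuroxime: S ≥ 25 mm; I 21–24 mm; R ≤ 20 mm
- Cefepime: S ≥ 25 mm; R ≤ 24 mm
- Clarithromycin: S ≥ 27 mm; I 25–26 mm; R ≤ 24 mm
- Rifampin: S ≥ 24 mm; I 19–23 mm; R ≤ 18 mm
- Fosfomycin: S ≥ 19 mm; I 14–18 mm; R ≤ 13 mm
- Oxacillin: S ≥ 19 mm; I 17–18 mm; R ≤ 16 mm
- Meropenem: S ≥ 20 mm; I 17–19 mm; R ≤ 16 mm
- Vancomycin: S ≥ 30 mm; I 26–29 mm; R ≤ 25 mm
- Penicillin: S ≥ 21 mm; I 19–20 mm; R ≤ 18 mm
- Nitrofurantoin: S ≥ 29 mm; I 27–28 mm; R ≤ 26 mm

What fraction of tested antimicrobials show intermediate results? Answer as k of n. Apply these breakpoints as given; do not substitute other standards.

Cefuroxime (25 mm) ≥ 25 mm ⇒ susceptible
Cefepime: 24 mm is ≤ 24 mm → resistant
Clarithromycin 18 mm: ≤ 24 mm — resistant
Rifampin (24 mm) ≥ 24 mm — S
Fosfomycin 19 mm: ≥ 19 mm ⇒ Susceptible
Oxacillin: 18 mm is in 17–18 mm ⇒ Intermediate
Meropenem: 24 mm is ≥ 20 mm — susceptible
Vancomycin (33 mm) ≥ 30 mm → Susceptible
Penicillin: 20 mm is in 19–20 mm — I
Nitrofurantoin 32 mm: ≥ 29 mm ⇒ S
Intermediate: 2/10

2 of 10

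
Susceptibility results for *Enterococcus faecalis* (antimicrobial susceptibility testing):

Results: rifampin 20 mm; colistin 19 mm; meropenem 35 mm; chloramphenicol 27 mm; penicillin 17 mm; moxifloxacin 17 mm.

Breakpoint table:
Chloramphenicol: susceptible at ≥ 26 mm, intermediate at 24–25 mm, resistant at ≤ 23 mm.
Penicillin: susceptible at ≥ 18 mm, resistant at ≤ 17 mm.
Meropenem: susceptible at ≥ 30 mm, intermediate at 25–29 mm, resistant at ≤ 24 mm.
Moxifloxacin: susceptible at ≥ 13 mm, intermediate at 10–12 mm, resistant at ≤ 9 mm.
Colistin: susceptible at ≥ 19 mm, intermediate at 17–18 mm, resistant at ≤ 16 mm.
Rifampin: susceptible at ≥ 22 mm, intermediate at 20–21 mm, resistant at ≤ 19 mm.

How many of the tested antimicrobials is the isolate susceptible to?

Rifampin: 20 mm is in 20–21 mm ⇒ intermediate
Colistin (19 mm) ≥ 19 mm ⇒ susceptible
Meropenem: 35 mm is ≥ 30 mm — susceptible
Chloramphenicol (27 mm) ≥ 26 mm — Susceptible
Penicillin (17 mm) ≤ 17 mm → R
Moxifloxacin 17 mm: ≥ 13 mm → Susceptible
Susceptible: 4

4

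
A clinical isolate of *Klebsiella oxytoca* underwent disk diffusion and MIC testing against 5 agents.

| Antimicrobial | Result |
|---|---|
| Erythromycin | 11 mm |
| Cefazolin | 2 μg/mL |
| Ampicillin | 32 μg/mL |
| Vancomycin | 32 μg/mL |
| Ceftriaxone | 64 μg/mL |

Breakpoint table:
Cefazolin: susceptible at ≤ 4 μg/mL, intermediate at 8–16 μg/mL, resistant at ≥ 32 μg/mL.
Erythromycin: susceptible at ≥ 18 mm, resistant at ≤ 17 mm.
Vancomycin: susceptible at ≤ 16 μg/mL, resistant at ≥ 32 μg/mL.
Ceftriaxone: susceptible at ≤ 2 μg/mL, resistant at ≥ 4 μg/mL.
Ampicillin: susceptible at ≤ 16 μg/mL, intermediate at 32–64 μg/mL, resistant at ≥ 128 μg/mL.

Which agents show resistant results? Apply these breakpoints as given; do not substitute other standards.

erythromycin, vancomycin, ceftriaxone

Erythromycin: 11 mm is ≤ 17 mm — resistant
Cefazolin (2 μg/mL) ≤ 4 μg/mL ⇒ Susceptible
Ampicillin: 32 μg/mL is in 32–64 μg/mL ⇒ I
Vancomycin (32 μg/mL) ≥ 32 μg/mL → R
Ceftriaxone 64 μg/mL: ≥ 4 μg/mL — resistant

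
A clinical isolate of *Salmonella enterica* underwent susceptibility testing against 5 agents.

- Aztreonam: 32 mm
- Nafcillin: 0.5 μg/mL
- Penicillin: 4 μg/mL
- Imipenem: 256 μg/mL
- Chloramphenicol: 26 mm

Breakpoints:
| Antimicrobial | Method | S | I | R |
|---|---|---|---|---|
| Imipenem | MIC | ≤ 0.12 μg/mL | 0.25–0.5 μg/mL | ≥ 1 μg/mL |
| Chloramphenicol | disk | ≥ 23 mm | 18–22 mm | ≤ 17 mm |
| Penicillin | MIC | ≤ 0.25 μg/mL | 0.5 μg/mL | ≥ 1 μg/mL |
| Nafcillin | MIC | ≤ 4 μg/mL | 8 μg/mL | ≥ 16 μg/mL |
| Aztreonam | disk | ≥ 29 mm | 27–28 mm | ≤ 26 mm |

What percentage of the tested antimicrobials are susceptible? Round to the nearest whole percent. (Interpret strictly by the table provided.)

60%

Aztreonam (32 mm) ≥ 29 mm — Susceptible
Nafcillin 0.5 μg/mL: ≤ 4 μg/mL → Susceptible
Penicillin (4 μg/mL) ≥ 1 μg/mL ⇒ resistant
Imipenem 256 μg/mL: ≥ 1 μg/mL — Resistant
Chloramphenicol: 26 mm is ≥ 23 mm ⇒ susceptible
Susceptible: 3/5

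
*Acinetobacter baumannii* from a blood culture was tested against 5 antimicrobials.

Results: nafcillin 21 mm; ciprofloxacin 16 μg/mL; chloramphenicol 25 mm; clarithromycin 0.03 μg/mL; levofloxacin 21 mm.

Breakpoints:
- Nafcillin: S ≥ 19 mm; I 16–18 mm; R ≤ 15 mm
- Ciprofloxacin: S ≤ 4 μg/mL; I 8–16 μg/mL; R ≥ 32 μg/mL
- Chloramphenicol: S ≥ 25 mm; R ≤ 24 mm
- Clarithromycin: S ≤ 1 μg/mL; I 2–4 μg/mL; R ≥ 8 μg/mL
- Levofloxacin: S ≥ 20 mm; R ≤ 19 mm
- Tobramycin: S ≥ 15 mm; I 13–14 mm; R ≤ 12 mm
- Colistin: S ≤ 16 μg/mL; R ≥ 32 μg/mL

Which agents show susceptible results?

Nafcillin 21 mm: ≥ 19 mm ⇒ susceptible
Ciprofloxacin: 16 μg/mL is in 8–16 μg/mL → I
Chloramphenicol (25 mm) ≥ 25 mm — S
Clarithromycin (0.03 μg/mL) ≤ 1 μg/mL ⇒ susceptible
Levofloxacin: 21 mm is ≥ 20 mm — susceptible

nafcillin, chloramphenicol, clarithromycin, levofloxacin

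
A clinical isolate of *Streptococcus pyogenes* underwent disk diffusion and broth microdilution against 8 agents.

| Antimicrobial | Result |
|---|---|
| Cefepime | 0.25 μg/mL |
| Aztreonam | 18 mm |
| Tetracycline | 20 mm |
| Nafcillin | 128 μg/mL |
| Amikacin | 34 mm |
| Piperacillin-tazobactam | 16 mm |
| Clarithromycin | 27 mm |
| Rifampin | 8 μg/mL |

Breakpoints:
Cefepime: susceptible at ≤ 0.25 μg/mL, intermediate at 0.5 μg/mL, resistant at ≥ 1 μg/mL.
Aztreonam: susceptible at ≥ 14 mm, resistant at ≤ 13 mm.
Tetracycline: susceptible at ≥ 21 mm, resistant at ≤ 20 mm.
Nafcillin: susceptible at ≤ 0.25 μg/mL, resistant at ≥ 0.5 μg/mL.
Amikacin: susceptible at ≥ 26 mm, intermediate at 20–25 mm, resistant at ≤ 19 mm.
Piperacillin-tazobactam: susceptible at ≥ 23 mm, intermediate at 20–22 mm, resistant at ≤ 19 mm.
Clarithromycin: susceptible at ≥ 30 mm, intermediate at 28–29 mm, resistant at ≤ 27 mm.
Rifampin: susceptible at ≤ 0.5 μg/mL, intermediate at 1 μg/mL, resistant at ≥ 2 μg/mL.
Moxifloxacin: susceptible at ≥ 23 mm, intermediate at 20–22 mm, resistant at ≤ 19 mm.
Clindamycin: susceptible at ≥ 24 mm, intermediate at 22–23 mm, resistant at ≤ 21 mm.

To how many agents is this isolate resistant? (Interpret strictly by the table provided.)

Cefepime (0.25 μg/mL) ≤ 0.25 μg/mL → susceptible
Aztreonam (18 mm) ≥ 14 mm — Susceptible
Tetracycline (20 mm) ≤ 20 mm → resistant
Nafcillin (128 μg/mL) ≥ 0.5 μg/mL → Resistant
Amikacin (34 mm) ≥ 26 mm — S
Piperacillin-tazobactam 16 mm: ≤ 19 mm ⇒ Resistant
Clarithromycin (27 mm) ≤ 27 mm ⇒ Resistant
Rifampin (8 μg/mL) ≥ 2 μg/mL ⇒ R
Resistant: 5

5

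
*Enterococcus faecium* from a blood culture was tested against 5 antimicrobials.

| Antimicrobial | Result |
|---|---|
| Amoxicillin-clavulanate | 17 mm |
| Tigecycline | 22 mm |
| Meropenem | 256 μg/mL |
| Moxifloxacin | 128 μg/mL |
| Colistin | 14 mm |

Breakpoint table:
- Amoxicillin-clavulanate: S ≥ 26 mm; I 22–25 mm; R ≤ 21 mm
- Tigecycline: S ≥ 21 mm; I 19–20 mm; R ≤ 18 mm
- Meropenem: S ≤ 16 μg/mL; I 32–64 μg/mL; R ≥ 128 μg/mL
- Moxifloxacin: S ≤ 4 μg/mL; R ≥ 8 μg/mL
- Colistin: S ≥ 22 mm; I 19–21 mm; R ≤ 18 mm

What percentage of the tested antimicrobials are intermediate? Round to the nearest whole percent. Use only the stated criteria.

Amoxicillin-clavulanate: 17 mm is ≤ 21 mm ⇒ R
Tigecycline 22 mm: ≥ 21 mm → S
Meropenem 256 μg/mL: ≥ 128 μg/mL ⇒ resistant
Moxifloxacin: 128 μg/mL is ≥ 8 μg/mL ⇒ Resistant
Colistin (14 mm) ≤ 18 mm ⇒ resistant
Intermediate: 0/5

0%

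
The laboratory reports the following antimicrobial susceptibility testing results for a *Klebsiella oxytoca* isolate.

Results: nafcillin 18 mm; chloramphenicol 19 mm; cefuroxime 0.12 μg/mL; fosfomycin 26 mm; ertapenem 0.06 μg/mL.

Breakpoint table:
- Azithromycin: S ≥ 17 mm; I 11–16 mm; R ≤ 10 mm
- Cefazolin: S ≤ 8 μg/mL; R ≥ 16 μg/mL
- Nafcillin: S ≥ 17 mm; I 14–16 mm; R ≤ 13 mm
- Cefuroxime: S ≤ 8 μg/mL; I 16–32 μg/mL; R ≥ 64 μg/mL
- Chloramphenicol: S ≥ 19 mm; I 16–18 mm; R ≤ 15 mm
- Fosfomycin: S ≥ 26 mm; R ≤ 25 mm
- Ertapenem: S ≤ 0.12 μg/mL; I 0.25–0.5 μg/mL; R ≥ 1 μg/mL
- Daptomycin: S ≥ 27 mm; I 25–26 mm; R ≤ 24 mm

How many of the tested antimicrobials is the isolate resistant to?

Nafcillin: 18 mm is ≥ 17 mm ⇒ Susceptible
Chloramphenicol 19 mm: ≥ 19 mm → susceptible
Cefuroxime 0.12 μg/mL: ≤ 8 μg/mL → susceptible
Fosfomycin: 26 mm is ≥ 26 mm → Susceptible
Ertapenem (0.06 μg/mL) ≤ 0.12 μg/mL — Susceptible
Resistant: 0

0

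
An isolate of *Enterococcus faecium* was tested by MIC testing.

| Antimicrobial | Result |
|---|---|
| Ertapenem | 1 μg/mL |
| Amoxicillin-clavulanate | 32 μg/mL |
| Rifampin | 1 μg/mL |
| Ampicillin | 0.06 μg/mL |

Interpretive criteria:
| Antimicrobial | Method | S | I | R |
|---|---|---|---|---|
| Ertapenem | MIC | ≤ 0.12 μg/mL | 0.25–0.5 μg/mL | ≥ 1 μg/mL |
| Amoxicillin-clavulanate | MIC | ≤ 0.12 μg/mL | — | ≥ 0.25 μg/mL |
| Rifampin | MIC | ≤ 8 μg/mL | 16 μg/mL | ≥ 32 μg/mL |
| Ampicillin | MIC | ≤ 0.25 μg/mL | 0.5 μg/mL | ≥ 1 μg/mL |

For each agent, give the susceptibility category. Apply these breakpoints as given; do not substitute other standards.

R, R, S, S

Ertapenem: 1 μg/mL is ≥ 1 μg/mL — R
Amoxicillin-clavulanate (32 μg/mL) ≥ 0.25 μg/mL — R
Rifampin: 1 μg/mL is ≤ 8 μg/mL ⇒ susceptible
Ampicillin: 0.06 μg/mL is ≤ 0.25 μg/mL — Susceptible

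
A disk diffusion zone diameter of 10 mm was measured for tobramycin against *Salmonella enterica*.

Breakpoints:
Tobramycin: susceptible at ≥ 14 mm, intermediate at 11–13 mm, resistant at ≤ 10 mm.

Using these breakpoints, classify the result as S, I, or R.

R

Tobramycin: 10 mm is ≤ 10 mm ⇒ R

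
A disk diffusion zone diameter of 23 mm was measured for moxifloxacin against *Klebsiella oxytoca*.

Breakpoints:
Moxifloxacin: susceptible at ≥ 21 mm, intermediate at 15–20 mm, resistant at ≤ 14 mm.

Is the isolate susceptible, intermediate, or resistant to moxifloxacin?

Moxifloxacin (23 mm) ≥ 21 mm — susceptible

S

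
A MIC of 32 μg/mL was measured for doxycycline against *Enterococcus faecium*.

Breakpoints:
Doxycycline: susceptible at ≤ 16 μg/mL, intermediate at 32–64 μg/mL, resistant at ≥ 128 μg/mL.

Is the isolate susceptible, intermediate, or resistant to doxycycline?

Doxycycline: 32 μg/mL is in 32–64 μg/mL — Intermediate

I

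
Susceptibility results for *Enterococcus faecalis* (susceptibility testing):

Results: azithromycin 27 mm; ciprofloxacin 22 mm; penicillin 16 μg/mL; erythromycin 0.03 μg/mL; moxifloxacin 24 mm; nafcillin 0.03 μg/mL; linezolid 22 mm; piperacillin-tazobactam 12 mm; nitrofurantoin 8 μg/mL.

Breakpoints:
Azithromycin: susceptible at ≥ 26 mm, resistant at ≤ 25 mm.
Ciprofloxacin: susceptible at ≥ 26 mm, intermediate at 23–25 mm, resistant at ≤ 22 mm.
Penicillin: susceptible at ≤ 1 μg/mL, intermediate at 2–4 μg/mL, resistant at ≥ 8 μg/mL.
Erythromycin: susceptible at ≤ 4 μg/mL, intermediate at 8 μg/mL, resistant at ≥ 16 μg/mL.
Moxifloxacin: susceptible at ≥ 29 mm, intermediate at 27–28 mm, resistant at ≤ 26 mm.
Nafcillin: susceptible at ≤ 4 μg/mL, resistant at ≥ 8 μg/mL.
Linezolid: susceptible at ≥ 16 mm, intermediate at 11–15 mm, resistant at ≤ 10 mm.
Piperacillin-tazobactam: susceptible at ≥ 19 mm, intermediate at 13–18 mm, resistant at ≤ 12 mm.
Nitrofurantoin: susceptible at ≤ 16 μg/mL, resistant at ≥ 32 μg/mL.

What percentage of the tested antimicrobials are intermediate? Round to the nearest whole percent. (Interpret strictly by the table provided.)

Azithromycin (27 mm) ≥ 26 mm — S
Ciprofloxacin 22 mm: ≤ 22 mm — Resistant
Penicillin (16 μg/mL) ≥ 8 μg/mL → resistant
Erythromycin: 0.03 μg/mL is ≤ 4 μg/mL → susceptible
Moxifloxacin 24 mm: ≤ 26 mm ⇒ Resistant
Nafcillin: 0.03 μg/mL is ≤ 4 μg/mL ⇒ S
Linezolid (22 mm) ≥ 16 mm ⇒ S
Piperacillin-tazobactam: 12 mm is ≤ 12 mm → resistant
Nitrofurantoin 8 μg/mL: ≤ 16 μg/mL — S
Intermediate: 0/9

0%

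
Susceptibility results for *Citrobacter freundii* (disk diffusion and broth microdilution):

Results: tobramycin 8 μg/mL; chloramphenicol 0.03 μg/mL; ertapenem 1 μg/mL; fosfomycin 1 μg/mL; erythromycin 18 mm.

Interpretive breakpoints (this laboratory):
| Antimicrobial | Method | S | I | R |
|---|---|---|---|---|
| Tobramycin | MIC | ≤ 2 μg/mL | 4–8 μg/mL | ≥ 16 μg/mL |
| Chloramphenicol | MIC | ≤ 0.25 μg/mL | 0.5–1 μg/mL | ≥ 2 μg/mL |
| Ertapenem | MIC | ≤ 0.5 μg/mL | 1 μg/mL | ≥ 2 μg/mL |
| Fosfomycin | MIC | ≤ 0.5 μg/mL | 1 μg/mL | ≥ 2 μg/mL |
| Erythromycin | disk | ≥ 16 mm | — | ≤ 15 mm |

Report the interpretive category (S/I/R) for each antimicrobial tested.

I, S, I, I, S

Tobramycin: 8 μg/mL is in 4–8 μg/mL ⇒ Intermediate
Chloramphenicol: 0.03 μg/mL is ≤ 0.25 μg/mL → Susceptible
Ertapenem (1 μg/mL) = 1 μg/mL → intermediate
Fosfomycin: 1 μg/mL is = 1 μg/mL — Intermediate
Erythromycin: 18 mm is ≥ 16 mm → susceptible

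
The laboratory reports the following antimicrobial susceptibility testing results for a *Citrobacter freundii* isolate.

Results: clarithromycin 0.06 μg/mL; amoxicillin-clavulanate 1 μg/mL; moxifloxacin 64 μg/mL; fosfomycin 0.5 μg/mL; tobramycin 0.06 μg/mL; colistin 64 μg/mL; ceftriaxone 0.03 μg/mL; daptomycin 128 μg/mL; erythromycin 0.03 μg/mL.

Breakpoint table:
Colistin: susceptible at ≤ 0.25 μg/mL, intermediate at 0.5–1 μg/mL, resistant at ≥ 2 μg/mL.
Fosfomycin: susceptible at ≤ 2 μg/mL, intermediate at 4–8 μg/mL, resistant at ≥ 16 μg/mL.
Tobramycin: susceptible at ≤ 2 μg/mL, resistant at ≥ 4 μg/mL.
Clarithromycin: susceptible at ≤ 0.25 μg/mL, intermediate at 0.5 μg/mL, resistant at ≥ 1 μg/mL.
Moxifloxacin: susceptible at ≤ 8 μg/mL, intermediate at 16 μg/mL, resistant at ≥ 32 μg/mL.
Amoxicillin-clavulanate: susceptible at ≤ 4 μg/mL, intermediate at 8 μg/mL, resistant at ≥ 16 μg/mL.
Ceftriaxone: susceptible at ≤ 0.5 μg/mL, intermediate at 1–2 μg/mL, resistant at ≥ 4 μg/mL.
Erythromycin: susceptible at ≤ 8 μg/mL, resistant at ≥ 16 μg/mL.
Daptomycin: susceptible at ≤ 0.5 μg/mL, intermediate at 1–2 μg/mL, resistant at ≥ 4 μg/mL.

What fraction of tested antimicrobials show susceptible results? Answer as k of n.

Clarithromycin 0.06 μg/mL: ≤ 0.25 μg/mL — susceptible
Amoxicillin-clavulanate (1 μg/mL) ≤ 4 μg/mL — Susceptible
Moxifloxacin 64 μg/mL: ≥ 32 μg/mL ⇒ R
Fosfomycin (0.5 μg/mL) ≤ 2 μg/mL — S
Tobramycin 0.06 μg/mL: ≤ 2 μg/mL → Susceptible
Colistin 64 μg/mL: ≥ 2 μg/mL ⇒ R
Ceftriaxone 0.03 μg/mL: ≤ 0.5 μg/mL — S
Daptomycin (128 μg/mL) ≥ 4 μg/mL → resistant
Erythromycin: 0.03 μg/mL is ≤ 8 μg/mL — susceptible
Susceptible: 6/9

6 of 9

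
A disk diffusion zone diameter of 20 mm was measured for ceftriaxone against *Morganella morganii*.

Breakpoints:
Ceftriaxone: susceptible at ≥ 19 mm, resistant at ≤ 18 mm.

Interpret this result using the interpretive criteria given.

Ceftriaxone: 20 mm is ≥ 19 mm → susceptible

S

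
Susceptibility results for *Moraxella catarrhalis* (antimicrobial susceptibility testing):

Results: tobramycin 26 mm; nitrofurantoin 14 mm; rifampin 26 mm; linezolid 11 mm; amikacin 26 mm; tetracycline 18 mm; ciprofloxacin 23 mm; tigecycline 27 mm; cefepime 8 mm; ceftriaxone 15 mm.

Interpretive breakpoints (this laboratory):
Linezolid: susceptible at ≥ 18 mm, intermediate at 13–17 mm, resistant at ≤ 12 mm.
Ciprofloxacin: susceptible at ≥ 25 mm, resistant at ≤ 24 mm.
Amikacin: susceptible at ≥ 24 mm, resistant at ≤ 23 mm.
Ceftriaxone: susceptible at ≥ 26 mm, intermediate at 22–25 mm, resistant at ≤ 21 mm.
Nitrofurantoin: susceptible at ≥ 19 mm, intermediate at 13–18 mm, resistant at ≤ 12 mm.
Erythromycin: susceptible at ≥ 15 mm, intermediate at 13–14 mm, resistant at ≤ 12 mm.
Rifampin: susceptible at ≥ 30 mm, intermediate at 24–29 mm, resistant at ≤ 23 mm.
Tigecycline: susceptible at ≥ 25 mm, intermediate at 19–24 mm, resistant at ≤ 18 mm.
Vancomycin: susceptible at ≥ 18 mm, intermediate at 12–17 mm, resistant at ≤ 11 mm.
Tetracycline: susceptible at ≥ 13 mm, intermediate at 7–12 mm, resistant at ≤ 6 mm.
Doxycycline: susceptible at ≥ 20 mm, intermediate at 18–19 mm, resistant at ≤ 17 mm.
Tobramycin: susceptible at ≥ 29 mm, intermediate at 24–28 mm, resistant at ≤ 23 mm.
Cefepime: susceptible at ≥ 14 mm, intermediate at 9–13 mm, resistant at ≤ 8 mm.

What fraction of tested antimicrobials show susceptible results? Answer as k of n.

3 of 10

Tobramycin: 26 mm is in 24–28 mm ⇒ I
Nitrofurantoin: 14 mm is in 13–18 mm ⇒ Intermediate
Rifampin 26 mm: in 24–29 mm → Intermediate
Linezolid (11 mm) ≤ 12 mm ⇒ R
Amikacin: 26 mm is ≥ 24 mm ⇒ susceptible
Tetracycline 18 mm: ≥ 13 mm ⇒ S
Ciprofloxacin (23 mm) ≤ 24 mm → resistant
Tigecycline (27 mm) ≥ 25 mm → Susceptible
Cefepime: 8 mm is ≤ 8 mm — Resistant
Ceftriaxone: 15 mm is ≤ 21 mm — Resistant
Susceptible: 3/10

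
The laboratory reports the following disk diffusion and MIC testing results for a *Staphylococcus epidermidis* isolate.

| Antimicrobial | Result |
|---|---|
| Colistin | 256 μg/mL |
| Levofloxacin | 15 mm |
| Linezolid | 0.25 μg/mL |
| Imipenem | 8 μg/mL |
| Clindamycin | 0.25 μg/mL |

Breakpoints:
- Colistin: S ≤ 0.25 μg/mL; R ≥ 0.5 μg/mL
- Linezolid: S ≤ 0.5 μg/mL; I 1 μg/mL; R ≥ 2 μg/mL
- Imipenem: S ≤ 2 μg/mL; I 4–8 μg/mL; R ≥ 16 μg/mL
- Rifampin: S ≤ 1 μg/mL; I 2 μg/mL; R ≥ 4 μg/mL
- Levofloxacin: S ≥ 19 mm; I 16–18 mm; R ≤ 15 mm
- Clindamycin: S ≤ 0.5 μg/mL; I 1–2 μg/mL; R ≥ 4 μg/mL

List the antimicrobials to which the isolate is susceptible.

Colistin: 256 μg/mL is ≥ 0.5 μg/mL ⇒ R
Levofloxacin 15 mm: ≤ 15 mm → R
Linezolid (0.25 μg/mL) ≤ 0.5 μg/mL → Susceptible
Imipenem (8 μg/mL) in 4–8 μg/mL — I
Clindamycin 0.25 μg/mL: ≤ 0.5 μg/mL ⇒ susceptible

linezolid, clindamycin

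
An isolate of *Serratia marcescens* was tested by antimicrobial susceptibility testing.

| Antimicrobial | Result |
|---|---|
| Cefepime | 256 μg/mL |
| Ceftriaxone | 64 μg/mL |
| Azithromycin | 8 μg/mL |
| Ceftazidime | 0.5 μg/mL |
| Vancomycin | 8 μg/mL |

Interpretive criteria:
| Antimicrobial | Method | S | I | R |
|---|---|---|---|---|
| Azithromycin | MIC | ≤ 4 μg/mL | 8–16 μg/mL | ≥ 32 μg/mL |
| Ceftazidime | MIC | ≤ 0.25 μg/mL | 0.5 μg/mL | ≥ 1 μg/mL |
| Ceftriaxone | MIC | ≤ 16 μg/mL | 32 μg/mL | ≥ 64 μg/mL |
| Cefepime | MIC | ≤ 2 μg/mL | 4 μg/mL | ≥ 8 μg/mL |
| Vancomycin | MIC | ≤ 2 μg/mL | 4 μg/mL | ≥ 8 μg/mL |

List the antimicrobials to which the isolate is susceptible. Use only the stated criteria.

Cefepime 256 μg/mL: ≥ 8 μg/mL → resistant
Ceftriaxone 64 μg/mL: ≥ 64 μg/mL — resistant
Azithromycin: 8 μg/mL is in 8–16 μg/mL → I
Ceftazidime: 0.5 μg/mL is = 0.5 μg/mL → I
Vancomycin: 8 μg/mL is ≥ 8 μg/mL → Resistant

none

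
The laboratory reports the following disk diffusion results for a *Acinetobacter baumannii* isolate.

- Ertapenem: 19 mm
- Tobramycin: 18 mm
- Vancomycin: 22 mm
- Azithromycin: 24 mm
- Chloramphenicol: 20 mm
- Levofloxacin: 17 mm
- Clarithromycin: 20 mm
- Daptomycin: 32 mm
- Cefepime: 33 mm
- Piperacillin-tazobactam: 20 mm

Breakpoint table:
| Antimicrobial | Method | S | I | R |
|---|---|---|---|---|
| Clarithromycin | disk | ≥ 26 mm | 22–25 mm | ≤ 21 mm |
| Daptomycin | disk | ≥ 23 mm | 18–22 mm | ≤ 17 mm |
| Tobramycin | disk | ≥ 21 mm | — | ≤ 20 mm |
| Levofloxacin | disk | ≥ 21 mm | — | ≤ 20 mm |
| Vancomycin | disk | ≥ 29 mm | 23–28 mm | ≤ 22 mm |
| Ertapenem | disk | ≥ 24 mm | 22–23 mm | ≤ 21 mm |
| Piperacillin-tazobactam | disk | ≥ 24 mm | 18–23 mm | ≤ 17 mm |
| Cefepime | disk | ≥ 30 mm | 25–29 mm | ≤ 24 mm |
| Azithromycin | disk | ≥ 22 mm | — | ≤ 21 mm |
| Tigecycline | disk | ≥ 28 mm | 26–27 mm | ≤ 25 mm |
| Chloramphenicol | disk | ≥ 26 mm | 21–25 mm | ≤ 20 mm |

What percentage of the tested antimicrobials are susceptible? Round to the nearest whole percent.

Ertapenem (19 mm) ≤ 21 mm → resistant
Tobramycin: 18 mm is ≤ 20 mm → resistant
Vancomycin (22 mm) ≤ 22 mm ⇒ R
Azithromycin (24 mm) ≥ 22 mm → Susceptible
Chloramphenicol: 20 mm is ≤ 20 mm ⇒ R
Levofloxacin: 17 mm is ≤ 20 mm → resistant
Clarithromycin: 20 mm is ≤ 21 mm → R
Daptomycin 32 mm: ≥ 23 mm → susceptible
Cefepime (33 mm) ≥ 30 mm — susceptible
Piperacillin-tazobactam 20 mm: in 18–23 mm → I
Susceptible: 3/10

30%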